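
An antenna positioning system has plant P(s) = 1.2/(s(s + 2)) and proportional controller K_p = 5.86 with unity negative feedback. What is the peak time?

Closed-loop characteristic equation: s² + 2s + 7.032 = 0, so ω_n = 2.652 rad/s and ζ = 2/(2·2.652) = 0.3771.
Damped frequency ω_d = ω_n√(1−ζ²) = 2.456 rad/s, so peak time T_p = π/ω_d = 1.28 s.

T_p = 1.28 s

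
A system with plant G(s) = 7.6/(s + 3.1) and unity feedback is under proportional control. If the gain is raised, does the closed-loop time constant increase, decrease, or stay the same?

decrease

The closed-loop bandwidth 3.1+K_p·7.6 grows with K_p, so τ shrinks.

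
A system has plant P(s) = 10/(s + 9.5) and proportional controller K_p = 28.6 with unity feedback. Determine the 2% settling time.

Closed-loop transfer function: T(s) = K_p·P(s)/(1 + K_p·P(s)) = 286/(s + 9.5 + 286) = 286/(s + 295.5).
Time constant τ = 1/295.5 = 0.003384 s, so the 2% settling time is about 4τ = 0.0135 s.

T_s ≈ 0.0135 s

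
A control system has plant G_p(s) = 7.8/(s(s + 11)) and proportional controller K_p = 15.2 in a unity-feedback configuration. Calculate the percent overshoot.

15.9%

From 1 + K_pG_p(s) = 0: s² + 11s + 118.6 = 0 ⇒ ω_n = 10.89, ζ = 0.5051.
%OS = 100·exp(−πζ/√(1−ζ²)) = 100·exp(−π·0.5051/√0.7449) = 15.9%.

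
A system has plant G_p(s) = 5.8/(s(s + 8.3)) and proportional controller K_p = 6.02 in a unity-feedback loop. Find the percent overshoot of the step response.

4.51%

Closed-loop characteristic equation: s² + 8.3s + 34.92 = 0, so ω_n = 5.909 rad/s and ζ = 8.3/(2·5.909) = 0.7023.
%OS = 100·exp(−πζ/√(1−ζ²)) = 100·exp(−π·0.7023/√0.5067) = 4.51%.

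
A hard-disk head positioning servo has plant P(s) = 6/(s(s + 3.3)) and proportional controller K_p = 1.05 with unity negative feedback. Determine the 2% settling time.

From 1 + K_pP(s) = 0: s² + 3.3s + 6.3 = 0 ⇒ ω_n = 2.51, ζ = 0.6574.
2% settling time T_s ≈ 4/(ζω_n) = 4/1.65 = 2.42 s.

T_s ≈ 2.42 s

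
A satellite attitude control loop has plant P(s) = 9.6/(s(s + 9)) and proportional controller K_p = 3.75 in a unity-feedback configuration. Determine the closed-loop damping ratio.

With unity feedback the closed-loop characteristic equation is s² + 9s + 3.75·9.6 = s² + 9s + 36 = 0.
So ω_n² = 36 ⇒ ω_n = 6 rad/s, and ζ = 9/(2ω_n) = 0.75.

ζ = 0.75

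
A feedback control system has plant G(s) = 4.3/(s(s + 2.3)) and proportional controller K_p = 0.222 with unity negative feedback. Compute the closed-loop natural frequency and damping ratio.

ω_n = 0.977 rad/s, ζ = 1.18

The closed-loop denominator is s(s+2.3) + 0.222·4.3 = s² + 2.3s + 0.9546.
Matching s² + 2ζω_n s + ω_n²: ω_n = √0.9546 = 0.977 rad/s and 2ζω_n = 2.3, so ζ = 2.3/(2·0.977) = 1.18.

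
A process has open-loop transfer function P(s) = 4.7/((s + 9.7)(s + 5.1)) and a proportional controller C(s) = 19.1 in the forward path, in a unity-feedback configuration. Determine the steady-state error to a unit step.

The loop is type 0. Static position error constant K_pos = C(0)·P(0) = 19.1·0.09501 = 1.815.
Steady-state error to a unit step: e_ss = 1/(1+K_pos) = 1/2.815 = 0.355.

0.355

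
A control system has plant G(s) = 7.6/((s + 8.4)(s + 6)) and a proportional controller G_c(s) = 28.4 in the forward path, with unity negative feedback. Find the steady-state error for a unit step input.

The loop is type 0. Static position error constant K_pos = G_c(0)·G(0) = 28.4·0.1508 = 4.283.
Steady-state error to a unit step: e_ss = 1/(1+K_pos) = 1/5.283 = 0.189.

0.189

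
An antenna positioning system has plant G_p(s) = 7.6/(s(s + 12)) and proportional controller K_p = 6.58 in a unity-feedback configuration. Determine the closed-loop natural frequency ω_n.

ω_n = 7.07 rad/s

1 + K_p·G_p(s) = 0 gives s² + 12s + 50.01 = 0.
Matching s² + 2ζω_n s + ω_n²: ω_n = √50.01 = 7.072 rad/s and 2ζω_n = 12, so ζ = 12/(2·7.072) = 0.848.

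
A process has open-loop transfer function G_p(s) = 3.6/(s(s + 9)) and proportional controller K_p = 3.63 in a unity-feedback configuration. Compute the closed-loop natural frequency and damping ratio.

ω_n = 3.61 rad/s, ζ = 1.24

The closed-loop denominator is s(s+9) + 3.63·3.6 = s² + 9s + 13.07.
So ω_n² = 13.07 ⇒ ω_n = 3.615 rad/s, and ζ = 9/(2ω_n) = 1.24.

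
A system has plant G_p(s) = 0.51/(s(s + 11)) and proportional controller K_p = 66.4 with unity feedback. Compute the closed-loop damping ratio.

ζ = 0.945

1 + K_p·G_p(s) = 0 gives s² + 11s + 33.86 = 0.
Matching s² + 2ζω_n s + ω_n²: ω_n = √33.86 = 5.819 rad/s and 2ζω_n = 11, so ζ = 11/(2·5.819) = 0.945.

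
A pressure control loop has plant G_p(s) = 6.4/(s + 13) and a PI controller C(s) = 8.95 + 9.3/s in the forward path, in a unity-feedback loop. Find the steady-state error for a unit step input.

The open loop C(s)G_p(s) has a pole at the origin (type 1), so the static position error constant is infinite and e_ss = 1/(1+∞) = 0.

0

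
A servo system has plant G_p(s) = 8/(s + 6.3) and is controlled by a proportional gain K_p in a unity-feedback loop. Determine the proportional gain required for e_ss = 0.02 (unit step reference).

K_p = 38.6

The loop is type 0, so e_ss(step) = 1/(1 + K_pos) with K_pos = K_p·G_p(0).
G_p(0) = 1.27. Require 1/(1 + K_p·1.27) = 0.02, so 1 + 1.27·K_p = 50.
K_p = (50 − 1)/1.27 = 38.6.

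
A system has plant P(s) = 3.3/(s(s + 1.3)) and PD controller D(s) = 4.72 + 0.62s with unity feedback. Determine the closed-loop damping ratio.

ζ = 0.424

Forward path: (4.72 + 0.62s)·3.3/(s(s+1.3)). The closed-loop characteristic equation is s² + (1.3 + 3.3·0.62)s + 3.3·4.72 = 0.
That is s² + 3.346s + 15.58 = 0, so ω_n = 3.947 rad/s and ζ = 3.346/(2·3.947) = 0.4239.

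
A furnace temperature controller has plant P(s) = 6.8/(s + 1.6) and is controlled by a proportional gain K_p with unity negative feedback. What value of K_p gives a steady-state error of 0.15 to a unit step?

The loop is type 0, so e_ss(step) = 1/(1 + K_pos) with K_pos = K_p·P(0).
P(0) = 4.25. Require 1/(1 + K_p·4.25) = 0.15, so 1 + 4.25·K_p = 6.667.
K_p = (6.667 − 1)/4.25 = 1.33.

K_p = 1.33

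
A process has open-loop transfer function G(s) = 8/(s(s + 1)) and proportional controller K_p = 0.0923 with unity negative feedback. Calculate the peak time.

From 1 + K_pG(s) = 0: s² + 1s + 0.7384 = 0 ⇒ ω_n = 0.8593, ζ = 0.5819.
Damped frequency ω_d = ω_n√(1−ζ²) = 0.6989 rad/s, so peak time T_p = π/ω_d = 4.5 s.

T_p = 4.5 s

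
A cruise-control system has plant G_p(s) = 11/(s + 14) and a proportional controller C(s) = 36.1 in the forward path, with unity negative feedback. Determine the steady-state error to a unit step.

0.0341

The loop is type 0. Static position error constant K_pos = C(0)·G_p(0) = 36.1·0.7857 = 28.36.
Steady-state error to a unit step: e_ss = 1/(1+K_pos) = 1/29.36 = 0.0341.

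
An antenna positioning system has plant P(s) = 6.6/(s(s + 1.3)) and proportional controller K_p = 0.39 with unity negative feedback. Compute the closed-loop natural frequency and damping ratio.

The closed-loop denominator is s(s+1.3) + 0.39·6.6 = s² + 1.3s + 2.574.
Matching s² + 2ζω_n s + ω_n²: ω_n = √2.574 = 1.604 rad/s and 2ζω_n = 1.3, so ζ = 1.3/(2·1.604) = 0.405.

ω_n = 1.6 rad/s, ζ = 0.405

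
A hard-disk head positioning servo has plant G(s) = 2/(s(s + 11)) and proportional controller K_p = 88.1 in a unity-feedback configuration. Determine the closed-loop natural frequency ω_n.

With unity feedback the closed-loop characteristic equation is s² + 11s + 88.1·2 = s² + 11s + 176.2 = 0.
Matching s² + 2ζω_n s + ω_n²: ω_n = √176.2 = 13.27 rad/s and 2ζω_n = 11, so ζ = 11/(2·13.27) = 0.414.

ω_n = 13.3 rad/s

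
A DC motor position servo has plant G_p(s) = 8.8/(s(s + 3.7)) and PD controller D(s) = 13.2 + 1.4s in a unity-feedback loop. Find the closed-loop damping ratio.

Forward path: (13.2 + 1.4s)·8.8/(s(s+3.7)). The closed-loop characteristic equation is s² + (3.7 + 8.8·1.4)s + 8.8·13.2 = 0.
That is s² + 16.02s + 116.2 = 0, so ω_n = 10.78 rad/s and ζ = 16.02/(2·10.78) = 0.7432.

ζ = 0.743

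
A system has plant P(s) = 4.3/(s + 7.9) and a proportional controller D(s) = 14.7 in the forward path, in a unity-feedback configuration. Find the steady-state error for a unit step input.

The loop is type 0. Static position error constant K_pos = D(0)·P(0) = 14.7·0.5443 = 8.001.
Steady-state error to a unit step: e_ss = 1/(1+K_pos) = 1/9.001 = 0.111.

0.111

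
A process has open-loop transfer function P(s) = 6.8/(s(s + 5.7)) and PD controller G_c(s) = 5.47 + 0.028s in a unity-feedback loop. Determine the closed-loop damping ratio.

ζ = 0.483

Forward path: (5.47 + 0.028s)·6.8/(s(s+5.7)). The closed-loop characteristic equation is s² + (5.7 + 6.8·0.028)s + 6.8·5.47 = 0.
That is s² + 5.89s + 37.2 = 0, so ω_n = 6.099 rad/s and ζ = 5.89/(2·6.099) = 0.4829.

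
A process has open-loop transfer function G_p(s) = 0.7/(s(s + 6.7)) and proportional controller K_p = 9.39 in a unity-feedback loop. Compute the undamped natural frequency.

ω_n = 2.56 rad/s

With unity feedback the closed-loop characteristic equation is s² + 6.7s + 9.39·0.7 = s² + 6.7s + 6.573 = 0.
Matching s² + 2ζω_n s + ω_n²: ω_n = √6.573 = 2.564 rad/s and 2ζω_n = 6.7, so ζ = 6.7/(2·2.564) = 1.31.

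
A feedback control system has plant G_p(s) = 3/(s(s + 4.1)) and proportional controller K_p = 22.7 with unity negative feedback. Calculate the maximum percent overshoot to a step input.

From 1 + K_pG_p(s) = 0: s² + 4.1s + 68.1 = 0 ⇒ ω_n = 8.252, ζ = 0.2484.
%OS = 100·exp(−πζ/√(1−ζ²)) = 100·exp(−π·0.2484/√0.9383) = 44.7%.

44.7%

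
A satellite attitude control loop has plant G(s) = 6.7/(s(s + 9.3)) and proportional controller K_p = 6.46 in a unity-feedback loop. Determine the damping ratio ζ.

With unity feedback the closed-loop characteristic equation is s² + 9.3s + 6.46·6.7 = s² + 9.3s + 43.28 = 0.
So ω_n² = 43.28 ⇒ ω_n = 6.579 rad/s, and ζ = 9.3/(2ω_n) = 0.707.

ζ = 0.707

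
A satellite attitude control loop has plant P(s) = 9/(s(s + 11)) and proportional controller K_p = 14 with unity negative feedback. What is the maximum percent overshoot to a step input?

From 1 + K_pP(s) = 0: s² + 11s + 126 = 0 ⇒ ω_n = 11.22, ζ = 0.49.
%OS = 100·exp(−πζ/√(1−ζ²)) = 100·exp(−π·0.49/√0.7599) = 17.1%.

17.1%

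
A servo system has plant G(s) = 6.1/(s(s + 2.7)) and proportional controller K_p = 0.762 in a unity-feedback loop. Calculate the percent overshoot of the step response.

The closed-loop denominator s² + 2.7s + 4.648 gives ω_n = √4.648 = 2.156 and ζ = 2.7/(2ω_n) = 0.6262.
%OS = 100·exp(−πζ/√(1−ζ²)) = 100·exp(−π·0.6262/√0.6079) = 8.02%.

8.02%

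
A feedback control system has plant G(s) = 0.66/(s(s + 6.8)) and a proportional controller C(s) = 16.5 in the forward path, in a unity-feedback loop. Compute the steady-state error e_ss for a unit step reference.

0

The open loop C(s)G(s) has a pole at the origin (type 1), so the static position error constant is infinite and e_ss = 1/(1+∞) = 0.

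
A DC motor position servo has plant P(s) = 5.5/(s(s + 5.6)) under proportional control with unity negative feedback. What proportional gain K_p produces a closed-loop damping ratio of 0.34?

Closed-loop characteristic equation: s² + 5.6s + K_p·5.5 = 0.
So ω_n = √(5.5K_p) and 2ζω_n = 5.6, giving ζ = 5.6/(2√(5.5K_p)).
Setting ζ = 0.34: √(5.5K_p) = 5.6/(2·0.34) = 8.235, so K_p = 67.82/5.5 = 12.3.

K_p = 12.3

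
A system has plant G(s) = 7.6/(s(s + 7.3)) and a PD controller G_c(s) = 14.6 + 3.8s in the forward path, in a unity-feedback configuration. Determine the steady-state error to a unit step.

The open loop G_c(s)G(s) has a pole at the origin (type 1), so the static position error constant is infinite and e_ss = 1/(1+∞) = 0.

0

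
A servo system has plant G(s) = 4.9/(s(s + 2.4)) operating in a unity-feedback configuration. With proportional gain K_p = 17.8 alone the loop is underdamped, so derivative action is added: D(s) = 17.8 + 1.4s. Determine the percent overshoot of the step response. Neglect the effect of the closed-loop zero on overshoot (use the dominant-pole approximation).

Forward path: (17.8 + 1.4s)·4.9/(s(s+2.4)). The closed-loop characteristic equation is s² + (2.4 + 4.9·1.4)s + 4.9·17.8 = 0.
That is s² + 9.26s + 87.22 = 0, so ω_n = 9.339 rad/s and ζ = 9.26/(2·9.339) = 0.4958.
%OS = 100·exp(−πζ/√(1−ζ²)) = 16.6%.

16.6%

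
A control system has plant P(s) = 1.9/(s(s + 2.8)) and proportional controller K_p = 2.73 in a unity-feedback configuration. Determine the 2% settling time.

T_s ≈ 2.86 s

Closed-loop characteristic equation: s² + 2.8s + 5.187 = 0, so ω_n = 2.277 rad/s and ζ = 2.8/(2·2.277) = 0.6147.
2% settling time T_s ≈ 4/(ζω_n) = 4/1.4 = 2.86 s.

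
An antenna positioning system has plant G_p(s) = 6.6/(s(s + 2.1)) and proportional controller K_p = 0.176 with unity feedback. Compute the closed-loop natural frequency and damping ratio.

1 + K_p·G_p(s) = 0 gives s² + 2.1s + 1.162 = 0.
Matching s² + 2ζω_n s + ω_n²: ω_n = √1.162 = 1.078 rad/s and 2ζω_n = 2.1, so ζ = 2.1/(2·1.078) = 0.974.

ω_n = 1.08 rad/s, ζ = 0.974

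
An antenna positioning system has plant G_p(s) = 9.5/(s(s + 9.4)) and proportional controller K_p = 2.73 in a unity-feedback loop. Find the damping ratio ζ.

The closed-loop denominator is s(s+9.4) + 2.73·9.5 = s² + 9.4s + 25.93.
So ω_n² = 25.93 ⇒ ω_n = 5.093 rad/s, and ζ = 9.4/(2ω_n) = 0.923.

ζ = 0.923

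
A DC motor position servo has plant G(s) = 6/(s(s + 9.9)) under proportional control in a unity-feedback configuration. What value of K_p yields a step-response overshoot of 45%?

K_p = 67.3

From %OS = 100·exp(−πζ/√(1−ζ²)) = 45%, ζ = −ln(0.45)/√(π²+ln²(0.45)) = 0.2463.
Characteristic equation s² + 9.9s + 6K_p = 0 gives ζ = 9.9/(2√(6K_p)).
Setting ζ = 0.2463: √(6K_p) = 9.9/(2·0.2463) = 20.09, so K_p = 403.8/6 = 67.3.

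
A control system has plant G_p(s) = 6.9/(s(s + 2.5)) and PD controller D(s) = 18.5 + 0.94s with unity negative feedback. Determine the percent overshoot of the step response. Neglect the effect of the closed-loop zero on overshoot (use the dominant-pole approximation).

25.6%

Forward path: (18.5 + 0.94s)·6.9/(s(s+2.5)). The closed-loop characteristic equation is s² + (2.5 + 6.9·0.94)s + 6.9·18.5 = 0.
That is s² + 8.986s + 127.7 = 0, so ω_n = 11.3 rad/s and ζ = 8.986/(2·11.3) = 0.3977.
%OS = 100·exp(−πζ/√(1−ζ²)) = 25.6%.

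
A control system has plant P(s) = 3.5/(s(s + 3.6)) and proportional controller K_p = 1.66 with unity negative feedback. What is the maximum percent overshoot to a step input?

The closed-loop denominator s² + 3.6s + 5.81 gives ω_n = √5.81 = 2.41 and ζ = 3.6/(2ω_n) = 0.7468.
%OS = 100·exp(−πζ/√(1−ζ²)) = 100·exp(−π·0.7468/√0.4423) = 2.94%.

2.94%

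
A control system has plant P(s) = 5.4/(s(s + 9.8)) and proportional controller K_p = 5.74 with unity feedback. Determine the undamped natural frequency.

ω_n = 5.57 rad/s

The closed-loop denominator is s(s+9.8) + 5.74·5.4 = s² + 9.8s + 31.
So ω_n² = 31 ⇒ ω_n = 5.567 rad/s, and ζ = 9.8/(2ω_n) = 0.88.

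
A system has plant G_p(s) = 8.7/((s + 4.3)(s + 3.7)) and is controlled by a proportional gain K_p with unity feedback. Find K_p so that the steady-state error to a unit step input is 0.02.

K_p = 89.6

The loop is type 0, so e_ss(step) = 1/(1 + K_pos) with K_pos = K_p·G_p(0).
G_p(0) = 0.5468. Require 1/(1 + K_p·0.5468) = 0.02, so 1 + 0.5468·K_p = 50.
K_p = (50 − 1)/0.5468 = 89.6.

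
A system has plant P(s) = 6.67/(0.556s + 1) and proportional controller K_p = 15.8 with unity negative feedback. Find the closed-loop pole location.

Closed loop: T(s) = K_p·P/(1+K_p·P) = 105.4/(0.556s + 1 + 105.4), with pole at s = −(1 + 105.4)/0.556 = −191.3.

s = -191.3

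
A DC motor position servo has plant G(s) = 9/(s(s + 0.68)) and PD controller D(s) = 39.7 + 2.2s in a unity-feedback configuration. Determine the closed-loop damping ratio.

ζ = 0.542

Forward path: (39.7 + 2.2s)·9/(s(s+0.68)). The closed-loop characteristic equation is s² + (0.68 + 9·2.2)s + 9·39.7 = 0.
That is s² + 20.48s + 357.3 = 0, so ω_n = 18.9 rad/s and ζ = 20.48/(2·18.9) = 0.5417.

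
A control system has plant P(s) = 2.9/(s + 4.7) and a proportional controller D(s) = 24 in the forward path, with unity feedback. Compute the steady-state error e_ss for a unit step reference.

The loop is type 0. Static position error constant K_pos = D(0)·P(0) = 24·0.617 = 14.81.
Steady-state error to a unit step: e_ss = 1/(1+K_pos) = 1/15.81 = 0.0633.

0.0633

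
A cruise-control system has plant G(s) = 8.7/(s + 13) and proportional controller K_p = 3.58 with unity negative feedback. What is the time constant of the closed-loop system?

Closed-loop transfer function: T(s) = K_p·G(s)/(1 + K_p·G(s)) = 31.15/(s + 13 + 31.15) = 31.15/(s + 44.15).
Time constant τ = 1/44.15 = 0.0227 s.

τ = 0.0227 s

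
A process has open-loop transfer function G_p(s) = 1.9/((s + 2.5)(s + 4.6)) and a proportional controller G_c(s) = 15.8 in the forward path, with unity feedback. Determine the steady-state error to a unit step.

The loop is type 0. Static position error constant K_pos = G_c(0)·G_p(0) = 15.8·0.1652 = 2.61.
Steady-state error to a unit step: e_ss = 1/(1+K_pos) = 1/3.61 = 0.277.

0.277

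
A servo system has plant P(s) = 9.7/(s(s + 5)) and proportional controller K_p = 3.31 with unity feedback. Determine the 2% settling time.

T_s ≈ 1.6 s

The closed-loop denominator s² + 5s + 32.11 gives ω_n = √32.11 = 5.666 and ζ = 5/(2ω_n) = 0.4412.
2% settling time T_s ≈ 4/(ζω_n) = 4/2.5 = 1.6 s.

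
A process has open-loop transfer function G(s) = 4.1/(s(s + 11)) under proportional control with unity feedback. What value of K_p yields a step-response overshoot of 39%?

K_p = 89.5

From %OS = 100·exp(−πζ/√(1−ζ²)) = 39%, ζ = −ln(0.39)/√(π²+ln²(0.39)) = 0.2871.
Characteristic equation s² + 11s + 4.1K_p = 0 gives ζ = 11/(2√(4.1K_p)).
Setting ζ = 0.2871: √(4.1K_p) = 11/(2·0.2871) = 19.16, so K_p = 367/4.1 = 89.5.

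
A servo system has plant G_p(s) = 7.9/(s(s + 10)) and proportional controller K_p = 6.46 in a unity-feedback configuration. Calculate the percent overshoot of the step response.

Closed-loop characteristic equation: s² + 10s + 51.03 = 0, so ω_n = 7.144 rad/s and ζ = 10/(2·7.144) = 0.6999.
%OS = 100·exp(−πζ/√(1−ζ²)) = 100·exp(−π·0.6999/√0.5101) = 4.6%.

4.6%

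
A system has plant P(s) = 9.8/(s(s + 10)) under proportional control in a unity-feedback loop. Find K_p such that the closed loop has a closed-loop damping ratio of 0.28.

Closed-loop characteristic equation: s² + 10s + K_p·9.8 = 0.
So ω_n = √(9.8K_p) and 2ζω_n = 10, giving ζ = 10/(2√(9.8K_p)).
Setting ζ = 0.28: √(9.8K_p) = 10/(2·0.28) = 17.86, so K_p = 318.9/9.8 = 32.5.

K_p = 32.5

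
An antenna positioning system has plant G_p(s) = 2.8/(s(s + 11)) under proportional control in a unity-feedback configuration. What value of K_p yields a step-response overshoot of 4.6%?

K_p = 22.1

From %OS = 100·exp(−πζ/√(1−ζ²)) = 4.6%, ζ = −ln(0.046)/√(π²+ln²(0.046)) = 0.7.
Characteristic equation s² + 11s + 2.8K_p = 0 gives ζ = 11/(2√(2.8K_p)).
Setting ζ = 0.7: √(2.8K_p) = 11/(2·0.7) = 7.857, so K_p = 61.74/2.8 = 22.1.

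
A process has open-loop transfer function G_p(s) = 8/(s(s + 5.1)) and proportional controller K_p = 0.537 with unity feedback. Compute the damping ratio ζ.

ζ = 1.23

1 + K_p·G_p(s) = 0 gives s² + 5.1s + 4.296 = 0.
So ω_n² = 4.296 ⇒ ω_n = 2.073 rad/s, and ζ = 5.1/(2ω_n) = 1.23.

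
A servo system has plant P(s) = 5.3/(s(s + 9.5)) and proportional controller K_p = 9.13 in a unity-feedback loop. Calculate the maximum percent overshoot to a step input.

From 1 + K_pP(s) = 0: s² + 9.5s + 48.39 = 0 ⇒ ω_n = 6.956, ζ = 0.6828.
%OS = 100·exp(−πζ/√(1−ζ²)) = 100·exp(−π·0.6828/√0.5337) = 5.31%.

5.31%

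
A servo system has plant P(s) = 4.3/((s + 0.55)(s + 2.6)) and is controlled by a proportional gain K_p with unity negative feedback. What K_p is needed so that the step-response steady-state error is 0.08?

Steady-state error for a unit step on this type-0 loop is 1/(1 + K_p·P(0)).
P(0) = 3.007. Require 1/(1 + K_p·3.007) = 0.08, so 1 + 3.007·K_p = 12.5.
K_p = (12.5 − 1)/3.007 = 3.82.

K_p = 3.82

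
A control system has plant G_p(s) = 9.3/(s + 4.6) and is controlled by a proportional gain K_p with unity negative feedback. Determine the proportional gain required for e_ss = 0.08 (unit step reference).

K_p = 5.69

Steady-state error for a unit step on this type-0 loop is 1/(1 + K_p·G_p(0)).
G_p(0) = 2.022. Require 1/(1 + K_p·2.022) = 0.08, so 1 + 2.022·K_p = 12.5.
K_p = (12.5 − 1)/2.022 = 5.69.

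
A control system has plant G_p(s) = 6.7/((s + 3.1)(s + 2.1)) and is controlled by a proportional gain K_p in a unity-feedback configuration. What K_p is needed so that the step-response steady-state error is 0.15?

The loop is type 0, so e_ss(step) = 1/(1 + K_pos) with K_pos = K_p·G_p(0).
G_p(0) = 1.029. Require 1/(1 + K_p·1.029) = 0.15, so 1 + 1.029·K_p = 6.667.
K_p = (6.667 − 1)/1.029 = 5.51.

K_p = 5.51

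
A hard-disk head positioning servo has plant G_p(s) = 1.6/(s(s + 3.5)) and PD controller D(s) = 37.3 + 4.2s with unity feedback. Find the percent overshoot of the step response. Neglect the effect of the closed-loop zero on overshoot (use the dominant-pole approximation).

Forward path: (37.3 + 4.2s)·1.6/(s(s+3.5)). The closed-loop characteristic equation is s² + (3.5 + 1.6·4.2)s + 1.6·37.3 = 0.
That is s² + 10.22s + 59.68 = 0, so ω_n = 7.725 rad/s and ζ = 10.22/(2·7.725) = 0.6615.
%OS = 100·exp(−πζ/√(1−ζ²)) = 6.26%.

6.26%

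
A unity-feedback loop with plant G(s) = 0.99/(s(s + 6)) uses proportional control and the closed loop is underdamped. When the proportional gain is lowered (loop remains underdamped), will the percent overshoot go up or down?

decrease

ζ = 6/(2√(0.99K_p)) rises as K_p falls; higher damping means less overshoot.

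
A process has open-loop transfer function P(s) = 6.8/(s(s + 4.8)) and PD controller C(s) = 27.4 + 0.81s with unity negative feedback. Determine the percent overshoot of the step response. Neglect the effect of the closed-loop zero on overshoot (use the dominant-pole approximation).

27.8%

Forward path: (27.4 + 0.81s)·6.8/(s(s+4.8)). The closed-loop characteristic equation is s² + (4.8 + 6.8·0.81)s + 6.8·27.4 = 0.
That is s² + 10.31s + 186.3 = 0, so ω_n = 13.65 rad/s and ζ = 10.31/(2·13.65) = 0.3776.
%OS = 100·exp(−πζ/√(1−ζ²)) = 27.8%.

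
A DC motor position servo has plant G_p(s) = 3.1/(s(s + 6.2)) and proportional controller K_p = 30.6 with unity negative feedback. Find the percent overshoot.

The closed-loop denominator s² + 6.2s + 94.86 gives ω_n = √94.86 = 9.74 and ζ = 6.2/(2ω_n) = 0.3183.
%OS = 100·exp(−πζ/√(1−ζ²)) = 100·exp(−π·0.3183/√0.8987) = 34.8%.

34.8%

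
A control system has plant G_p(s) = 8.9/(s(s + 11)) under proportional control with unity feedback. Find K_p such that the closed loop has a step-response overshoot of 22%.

From %OS = 100·exp(−πζ/√(1−ζ²)) = 22%, ζ = −ln(0.22)/√(π²+ln²(0.22)) = 0.4342.
Characteristic equation s² + 11s + 8.9K_p = 0 gives ζ = 11/(2√(8.9K_p)).
Setting ζ = 0.4342: √(8.9K_p) = 11/(2·0.4342) = 12.67, so K_p = 160.5/8.9 = 18.

K_p = 18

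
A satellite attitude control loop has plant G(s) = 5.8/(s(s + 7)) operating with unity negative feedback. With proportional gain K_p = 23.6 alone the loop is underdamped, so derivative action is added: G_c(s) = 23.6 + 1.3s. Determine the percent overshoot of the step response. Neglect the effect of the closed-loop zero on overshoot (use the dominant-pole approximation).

Forward path: (23.6 + 1.3s)·5.8/(s(s+7)). The closed-loop characteristic equation is s² + (7 + 5.8·1.3)s + 5.8·23.6 = 0.
That is s² + 14.54s + 136.9 = 0, so ω_n = 11.7 rad/s and ζ = 14.54/(2·11.7) = 0.6214.
%OS = 100·exp(−πζ/√(1−ζ²)) = 8.28%.

8.28%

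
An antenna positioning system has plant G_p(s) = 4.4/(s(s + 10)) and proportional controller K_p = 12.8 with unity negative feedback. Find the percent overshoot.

6.04%

The closed-loop denominator s² + 10s + 56.32 gives ω_n = √56.32 = 7.505 and ζ = 10/(2ω_n) = 0.6663.
%OS = 100·exp(−πζ/√(1−ζ²)) = 100·exp(−π·0.6663/√0.5561) = 6.04%.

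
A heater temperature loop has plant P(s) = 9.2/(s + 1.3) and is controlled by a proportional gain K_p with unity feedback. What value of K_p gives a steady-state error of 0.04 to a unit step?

K_p = 3.39

The loop is type 0, so e_ss(step) = 1/(1 + K_pos) with K_pos = K_p·P(0).
P(0) = 7.077. Require 1/(1 + K_p·7.077) = 0.04, so 1 + 7.077·K_p = 25.
K_p = (25 − 1)/7.077 = 3.39.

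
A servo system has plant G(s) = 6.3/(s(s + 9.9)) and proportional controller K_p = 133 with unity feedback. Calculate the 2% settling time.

Closed-loop characteristic equation: s² + 9.9s + 837.9 = 0, so ω_n = 28.95 rad/s and ζ = 9.9/(2·28.95) = 0.171.
2% settling time T_s ≈ 4/(ζω_n) = 4/4.95 = 0.808 s.

T_s ≈ 0.808 s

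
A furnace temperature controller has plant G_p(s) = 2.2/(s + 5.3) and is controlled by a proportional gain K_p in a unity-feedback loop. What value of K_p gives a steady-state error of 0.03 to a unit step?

K_p = 77.9

The loop is type 0, so e_ss(step) = 1/(1 + K_pos) with K_pos = K_p·G_p(0).
G_p(0) = 0.4151. Require 1/(1 + K_p·0.4151) = 0.03, so 1 + 0.4151·K_p = 33.33.
K_p = (33.33 − 1)/0.4151 = 77.9.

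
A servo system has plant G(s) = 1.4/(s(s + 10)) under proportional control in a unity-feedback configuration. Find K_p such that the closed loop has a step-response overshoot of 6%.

K_p = 40.1

From %OS = 100·exp(−πζ/√(1−ζ²)) = 6%, ζ = −ln(0.06)/√(π²+ln²(0.06)) = 0.6671.
Characteristic equation s² + 10s + 1.4K_p = 0 gives ζ = 10/(2√(1.4K_p)).
Setting ζ = 0.6671: √(1.4K_p) = 10/(2·0.6671) = 7.495, so K_p = 56.17/1.4 = 40.1.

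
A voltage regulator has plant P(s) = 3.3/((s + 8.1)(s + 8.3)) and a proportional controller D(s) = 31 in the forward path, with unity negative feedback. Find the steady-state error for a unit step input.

The loop is type 0. Static position error constant K_pos = D(0)·P(0) = 31·0.04909 = 1.522.
Steady-state error to a unit step: e_ss = 1/(1+K_pos) = 1/2.522 = 0.397.

0.397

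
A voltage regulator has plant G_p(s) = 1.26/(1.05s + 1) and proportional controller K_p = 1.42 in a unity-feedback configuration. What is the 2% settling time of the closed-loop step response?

T_s ≈ 1.51 s

Closed loop: T(s) = K_p·G_p/(1+K_p·G_p) = 1.789/(1.05s + 1 + 1.789), with pole at s = −(1 + 1.789)/1.05 = −2.656.
τ = 1/2.656 = 0.3765 s, so 2% settling time ≈ 4τ = 1.51 s.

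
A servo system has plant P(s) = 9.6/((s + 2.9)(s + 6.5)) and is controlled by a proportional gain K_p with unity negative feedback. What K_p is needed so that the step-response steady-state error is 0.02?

K_p = 96.2

The loop is type 0, so e_ss(step) = 1/(1 + K_pos) with K_pos = K_p·P(0).
P(0) = 0.5093. Require 1/(1 + K_p·0.5093) = 0.02, so 1 + 0.5093·K_p = 50.
K_p = (50 − 1)/0.5093 = 96.2.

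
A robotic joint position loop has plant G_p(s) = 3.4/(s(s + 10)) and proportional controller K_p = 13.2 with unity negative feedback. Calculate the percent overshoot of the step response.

2.95%

The closed-loop denominator s² + 10s + 44.88 gives ω_n = √44.88 = 6.699 and ζ = 10/(2ω_n) = 0.7464.
%OS = 100·exp(−πζ/√(1−ζ²)) = 100·exp(−π·0.7464/√0.443) = 2.95%.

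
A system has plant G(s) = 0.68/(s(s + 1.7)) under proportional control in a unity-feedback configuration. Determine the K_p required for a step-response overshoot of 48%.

K_p = 20.5

From %OS = 100·exp(−πζ/√(1−ζ²)) = 48%, ζ = −ln(0.48)/√(π²+ln²(0.48)) = 0.2275.
Characteristic equation s² + 1.7s + 0.68K_p = 0 gives ζ = 1.7/(2√(0.68K_p)).
Setting ζ = 0.2275: √(0.68K_p) = 1.7/(2·0.2275) = 3.736, so K_p = 13.96/0.68 = 20.5.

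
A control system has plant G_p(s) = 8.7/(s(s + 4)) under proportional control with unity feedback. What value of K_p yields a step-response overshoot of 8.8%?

K_p = 1.23

From %OS = 100·exp(−πζ/√(1−ζ²)) = 8.8%, ζ = −ln(0.088)/√(π²+ln²(0.088)) = 0.6119.
Characteristic equation s² + 4s + 8.7K_p = 0 gives ζ = 4/(2√(8.7K_p)).
Setting ζ = 0.6119: √(8.7K_p) = 4/(2·0.6119) = 3.269, so K_p = 10.68/8.7 = 1.23.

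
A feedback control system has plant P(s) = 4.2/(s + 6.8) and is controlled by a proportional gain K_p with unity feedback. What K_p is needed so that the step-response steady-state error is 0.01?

For a type-0 loop with proportional control, e_ss = 1/(1 + K_p·P(0)).
P(0) = 0.6176. Require 1/(1 + K_p·0.6176) = 0.01, so 1 + 0.6176·K_p = 100.
K_p = (100 − 1)/0.6176 = 160.

K_p = 160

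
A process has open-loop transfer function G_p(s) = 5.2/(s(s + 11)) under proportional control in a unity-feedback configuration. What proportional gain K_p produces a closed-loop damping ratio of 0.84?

K_p = 8.24

Closed-loop characteristic equation: s² + 11s + K_p·5.2 = 0.
So ω_n = √(5.2K_p) and 2ζω_n = 11, giving ζ = 11/(2√(5.2K_p)).
Setting ζ = 0.84: √(5.2K_p) = 11/(2·0.84) = 6.548, so K_p = 42.87/5.2 = 8.24.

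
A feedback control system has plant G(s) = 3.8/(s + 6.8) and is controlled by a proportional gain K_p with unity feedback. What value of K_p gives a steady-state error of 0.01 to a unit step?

Steady-state error for a unit step on this type-0 loop is 1/(1 + K_p·G(0)).
G(0) = 0.5588. Require 1/(1 + K_p·0.5588) = 0.01, so 1 + 0.5588·K_p = 100.
K_p = (100 − 1)/0.5588 = 177.

K_p = 177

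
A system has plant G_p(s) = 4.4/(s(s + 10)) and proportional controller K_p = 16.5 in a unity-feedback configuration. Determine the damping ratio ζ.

ζ = 0.587

The closed-loop denominator is s(s+10) + 16.5·4.4 = s² + 10s + 72.6.
So ω_n² = 72.6 ⇒ ω_n = 8.521 rad/s, and ζ = 10/(2ω_n) = 0.587.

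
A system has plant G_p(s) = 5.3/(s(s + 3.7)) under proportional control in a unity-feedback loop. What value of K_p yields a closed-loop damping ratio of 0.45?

Closed-loop characteristic equation: s² + 3.7s + K_p·5.3 = 0.
So ω_n = √(5.3K_p) and 2ζω_n = 3.7, giving ζ = 3.7/(2√(5.3K_p)).
Setting ζ = 0.45: √(5.3K_p) = 3.7/(2·0.45) = 4.111, so K_p = 16.9/5.3 = 3.19.

K_p = 3.19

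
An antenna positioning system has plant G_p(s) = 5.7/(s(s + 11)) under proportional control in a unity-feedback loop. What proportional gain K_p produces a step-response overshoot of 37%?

K_p = 58.3

From %OS = 100·exp(−πζ/√(1−ζ²)) = 37%, ζ = −ln(0.37)/√(π²+ln²(0.37)) = 0.3017.
Characteristic equation s² + 11s + 5.7K_p = 0 gives ζ = 11/(2√(5.7K_p)).
Setting ζ = 0.3017: √(5.7K_p) = 11/(2·0.3017) = 18.23, so K_p = 332.3/5.7 = 58.3.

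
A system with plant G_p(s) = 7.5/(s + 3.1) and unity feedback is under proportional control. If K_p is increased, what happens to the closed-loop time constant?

The closed-loop bandwidth 3.1+K_p·7.5 grows with K_p, so τ shrinks.

decrease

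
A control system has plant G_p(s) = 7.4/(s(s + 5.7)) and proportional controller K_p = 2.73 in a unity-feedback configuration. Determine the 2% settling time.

Closed-loop characteristic equation: s² + 5.7s + 20.2 = 0, so ω_n = 4.495 rad/s and ζ = 5.7/(2·4.495) = 0.6341.
2% settling time T_s ≈ 4/(ζω_n) = 4/2.85 = 1.4 s.

T_s ≈ 1.4 s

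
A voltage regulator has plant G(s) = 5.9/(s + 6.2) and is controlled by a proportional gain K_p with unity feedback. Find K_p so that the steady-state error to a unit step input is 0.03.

Steady-state error for a unit step on this type-0 loop is 1/(1 + K_p·G(0)).
G(0) = 0.9516. Require 1/(1 + K_p·0.9516) = 0.03, so 1 + 0.9516·K_p = 33.33.
K_p = (33.33 − 1)/0.9516 = 34.

K_p = 34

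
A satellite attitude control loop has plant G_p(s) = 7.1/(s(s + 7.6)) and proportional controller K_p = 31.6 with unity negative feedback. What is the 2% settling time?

T_s ≈ 1.05 s

The closed-loop denominator s² + 7.6s + 224.4 gives ω_n = √224.4 = 14.98 and ζ = 7.6/(2ω_n) = 0.2537.
2% settling time T_s ≈ 4/(ζω_n) = 4/3.8 = 1.05 s.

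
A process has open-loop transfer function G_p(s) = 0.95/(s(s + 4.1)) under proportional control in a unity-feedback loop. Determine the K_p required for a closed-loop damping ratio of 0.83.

Closed-loop characteristic equation: s² + 4.1s + K_p·0.95 = 0.
So ω_n = √(0.95K_p) and 2ζω_n = 4.1, giving ζ = 4.1/(2√(0.95K_p)).
Setting ζ = 0.83: √(0.95K_p) = 4.1/(2·0.83) = 2.47, so K_p = 6.1/0.95 = 6.42.

K_p = 6.42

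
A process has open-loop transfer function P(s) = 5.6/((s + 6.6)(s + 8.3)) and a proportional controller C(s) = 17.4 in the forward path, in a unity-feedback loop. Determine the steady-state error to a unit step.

The loop is type 0. Static position error constant K_pos = C(0)·P(0) = 17.4·0.1022 = 1.779.
Steady-state error to a unit step: e_ss = 1/(1+K_pos) = 1/2.779 = 0.36.

0.36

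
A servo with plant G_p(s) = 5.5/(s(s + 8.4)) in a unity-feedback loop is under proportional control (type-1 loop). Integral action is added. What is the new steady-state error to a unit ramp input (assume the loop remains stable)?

The integrator raises the loop to type 2, so K_v → ∞ and e_ss to a ramp is zero.

0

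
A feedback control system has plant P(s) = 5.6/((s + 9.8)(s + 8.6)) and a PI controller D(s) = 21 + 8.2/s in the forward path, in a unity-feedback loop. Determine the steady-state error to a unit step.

The open loop D(s)P(s) has a pole at the origin (type 1), so the static position error constant is infinite and e_ss = 1/(1+∞) = 0.

0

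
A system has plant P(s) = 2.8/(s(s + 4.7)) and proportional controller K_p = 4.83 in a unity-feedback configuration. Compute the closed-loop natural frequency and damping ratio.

ω_n = 3.68 rad/s, ζ = 0.639

The closed-loop denominator is s(s+4.7) + 4.83·2.8 = s² + 4.7s + 13.52.
Matching s² + 2ζω_n s + ω_n²: ω_n = √13.52 = 3.677 rad/s and 2ζω_n = 4.7, so ζ = 4.7/(2·3.677) = 0.639.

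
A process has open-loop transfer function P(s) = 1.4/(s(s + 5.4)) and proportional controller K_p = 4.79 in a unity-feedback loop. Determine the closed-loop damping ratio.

ζ = 1.04

With unity feedback the closed-loop characteristic equation is s² + 5.4s + 4.79·1.4 = s² + 5.4s + 6.706 = 0.
Matching s² + 2ζω_n s + ω_n²: ω_n = √6.706 = 2.59 rad/s and 2ζω_n = 5.4, so ζ = 5.4/(2·2.59) = 1.04.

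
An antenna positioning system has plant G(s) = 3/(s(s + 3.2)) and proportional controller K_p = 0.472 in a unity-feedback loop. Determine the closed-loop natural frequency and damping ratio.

1 + K_p·G(s) = 0 gives s² + 3.2s + 1.416 = 0.
Matching s² + 2ζω_n s + ω_n²: ω_n = √1.416 = 1.19 rad/s and 2ζω_n = 3.2, so ζ = 3.2/(2·1.19) = 1.34.

ω_n = 1.19 rad/s, ζ = 1.34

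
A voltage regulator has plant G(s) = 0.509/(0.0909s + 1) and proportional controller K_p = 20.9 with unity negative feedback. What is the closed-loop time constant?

τ = 0.00781 s

Closed loop: T(s) = K_p·G/(1+K_p·G) = 10.64/(0.0909s + 1 + 10.64), with pole at s = −(1 + 10.64)/0.0909 = −128.
Closed-loop time constant τ = 1/128 = 0.00781 s.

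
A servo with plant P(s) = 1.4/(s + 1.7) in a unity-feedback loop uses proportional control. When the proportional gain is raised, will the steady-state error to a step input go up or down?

decrease

e_ss = 1/(1 + K_p·P(0)); a larger K_p raises the denominator, so e_ss decreases.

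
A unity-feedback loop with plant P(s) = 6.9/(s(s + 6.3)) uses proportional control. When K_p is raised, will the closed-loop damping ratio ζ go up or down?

ζ = 6.3/(2√(6.9K_p)); increasing K_p raises the denominator, so ζ falls.

decrease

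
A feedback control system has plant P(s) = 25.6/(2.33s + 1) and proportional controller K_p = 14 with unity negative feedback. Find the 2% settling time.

Closed loop: T(s) = K_p·P/(1+K_p·P) = 358.4/(2.33s + 1 + 358.4), with pole at s = −(1 + 358.4)/2.33 = −154.2.
τ = 1/154.2 = 0.006483 s, so 2% settling time ≈ 4τ = 0.0259 s.

T_s ≈ 0.0259 s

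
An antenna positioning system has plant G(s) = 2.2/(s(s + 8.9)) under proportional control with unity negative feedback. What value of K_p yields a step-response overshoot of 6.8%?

From %OS = 100·exp(−πζ/√(1−ζ²)) = 6.8%, ζ = −ln(0.068)/√(π²+ln²(0.068)) = 0.6502.
Characteristic equation s² + 8.9s + 2.2K_p = 0 gives ζ = 8.9/(2√(2.2K_p)).
Setting ζ = 0.6502: √(2.2K_p) = 8.9/(2·0.6502) = 6.844, so K_p = 46.85/2.2 = 21.3.

K_p = 21.3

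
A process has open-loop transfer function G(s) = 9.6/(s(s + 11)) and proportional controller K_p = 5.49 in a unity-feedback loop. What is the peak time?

From 1 + K_pG(s) = 0: s² + 11s + 52.7 = 0 ⇒ ω_n = 7.26, ζ = 0.7576.
Damped frequency ω_d = ω_n√(1−ζ²) = 4.739 rad/s, so peak time T_p = π/ω_d = 0.663 s.

T_p = 0.663 s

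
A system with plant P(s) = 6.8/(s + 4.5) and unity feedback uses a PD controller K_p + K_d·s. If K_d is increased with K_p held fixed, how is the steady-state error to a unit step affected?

K_d affects only the transient (the s-coefficient); the DC loop gain, and hence e_ss, depends only on K_p.

unchanged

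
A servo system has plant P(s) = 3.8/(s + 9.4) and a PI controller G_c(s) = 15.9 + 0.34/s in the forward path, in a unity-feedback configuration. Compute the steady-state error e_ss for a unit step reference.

0

The open loop G_c(s)P(s) has a pole at the origin (type 1), so the static position error constant is infinite and e_ss = 1/(1+∞) = 0.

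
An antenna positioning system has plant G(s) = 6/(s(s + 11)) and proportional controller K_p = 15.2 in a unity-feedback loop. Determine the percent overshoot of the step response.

10.9%

The closed-loop denominator s² + 11s + 91.2 gives ω_n = √91.2 = 9.55 and ζ = 11/(2ω_n) = 0.5759.
%OS = 100·exp(−πζ/√(1−ζ²)) = 100·exp(−π·0.5759/√0.6683) = 10.9%.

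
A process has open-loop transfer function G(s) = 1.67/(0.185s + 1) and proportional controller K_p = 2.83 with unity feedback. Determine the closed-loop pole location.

s = -30.95

Closed loop: T(s) = K_p·G/(1+K_p·G) = 4.726/(0.185s + 1 + 4.726), with pole at s = −(1 + 4.726)/0.185 = −30.95.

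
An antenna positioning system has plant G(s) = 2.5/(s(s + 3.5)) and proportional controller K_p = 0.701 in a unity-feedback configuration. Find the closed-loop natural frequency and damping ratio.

ω_n = 1.32 rad/s, ζ = 1.32

1 + K_p·G(s) = 0 gives s² + 3.5s + 1.752 = 0.
So ω_n² = 1.752 ⇒ ω_n = 1.324 rad/s, and ζ = 3.5/(2ω_n) = 1.32.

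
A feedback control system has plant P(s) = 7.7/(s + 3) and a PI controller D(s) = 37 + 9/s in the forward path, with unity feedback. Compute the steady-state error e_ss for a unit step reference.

The open loop D(s)P(s) has a pole at the origin (type 1), so the static position error constant is infinite and e_ss = 1/(1+∞) = 0.

0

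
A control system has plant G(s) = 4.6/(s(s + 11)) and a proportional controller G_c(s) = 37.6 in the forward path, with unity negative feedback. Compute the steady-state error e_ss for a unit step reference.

0

The open loop G_c(s)G(s) has a pole at the origin (type 1), so the static position error constant is infinite and e_ss = 1/(1+∞) = 0.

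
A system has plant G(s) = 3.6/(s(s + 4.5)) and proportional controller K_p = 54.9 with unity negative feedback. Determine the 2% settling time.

T_s ≈ 1.78 s

The closed-loop denominator s² + 4.5s + 197.6 gives ω_n = √197.6 = 14.06 and ζ = 4.5/(2ω_n) = 0.16.
2% settling time T_s ≈ 4/(ζω_n) = 4/2.25 = 1.78 s.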